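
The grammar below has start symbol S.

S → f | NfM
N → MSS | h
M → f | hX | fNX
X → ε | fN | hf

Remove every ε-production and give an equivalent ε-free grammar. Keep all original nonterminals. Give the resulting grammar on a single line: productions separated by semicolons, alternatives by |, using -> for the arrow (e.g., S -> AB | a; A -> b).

Nullable set: {X}.
M -> fNX: X nullable, giving fN | fNX.
M -> hX: X nullable, giving h | hX.
Drop X -> ε.
Unchanged (no nullable symbols): S -> NfM; S -> f; M -> f; N -> MSS; N -> h; X -> fN; X -> hf.

S -> f | NfM; M -> f | h | fN | hX | fNX; N -> h | MSS; X -> fN | hf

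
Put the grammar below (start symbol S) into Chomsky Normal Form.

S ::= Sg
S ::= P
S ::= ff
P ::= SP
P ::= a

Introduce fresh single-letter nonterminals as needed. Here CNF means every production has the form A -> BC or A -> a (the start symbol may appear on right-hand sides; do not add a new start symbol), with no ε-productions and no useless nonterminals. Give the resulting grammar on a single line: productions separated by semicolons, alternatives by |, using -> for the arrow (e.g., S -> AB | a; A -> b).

S -> a | BB | SA | SP; A -> g; B -> f; P -> a | SP

No ε-productions.
After unit-elimination: S -> a | SP | Sg | ff; P -> a | SP.
TERM: introduce B -> f, A -> g and substitute in every rule of length ≥2.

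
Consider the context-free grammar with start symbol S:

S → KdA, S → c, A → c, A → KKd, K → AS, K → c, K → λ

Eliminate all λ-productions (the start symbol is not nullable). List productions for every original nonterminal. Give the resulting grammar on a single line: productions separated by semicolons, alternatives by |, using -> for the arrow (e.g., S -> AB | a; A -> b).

S -> c | dA | KdA; A -> c | d | Kd | KKd; K -> c | AS

Nullable set: {K}.
S -> KdA: K nullable, giving KdA | dA.
A -> KKd: K, K nullable, giving KKd | Kd | d.
Drop K -> λ.
Unchanged (no nullable symbols): S -> c; A -> c; K -> AS; K -> c.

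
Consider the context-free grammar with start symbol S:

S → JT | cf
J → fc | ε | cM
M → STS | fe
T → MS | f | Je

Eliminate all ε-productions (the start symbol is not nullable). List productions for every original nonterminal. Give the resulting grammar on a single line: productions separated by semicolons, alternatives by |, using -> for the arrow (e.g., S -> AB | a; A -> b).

Nullable set: {J}.
S -> JT: J nullable, giving JT | T.
Drop J -> ε.
T -> Je: J nullable, giving Je | e.
Unchanged (no nullable symbols): S -> cf; J -> cM; J -> fc; M -> STS; M -> fe; T -> MS; T -> f.

S -> T | JT | cf; J -> cM | fc; M -> fe | STS; T -> e | f | Je | MS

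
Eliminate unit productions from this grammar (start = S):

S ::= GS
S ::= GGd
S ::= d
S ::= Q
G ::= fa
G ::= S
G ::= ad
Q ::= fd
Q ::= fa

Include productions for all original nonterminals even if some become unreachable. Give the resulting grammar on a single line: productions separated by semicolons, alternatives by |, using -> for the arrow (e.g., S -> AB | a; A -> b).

S -> d | GS | fa | fd | GGd; G -> d | GS | ad | fa | fd | GGd; Q -> fa | fd

Unit productions: G->S, S->Q.
Unit pairs (A ⇒* B via units): (G,Q), (G,S), (S,Q).
S: inherits non-unit rules of {Q, S} → GGd | GS | d | fa | fd.
G: inherits non-unit rules of {G, Q, S} → GGd | GS | ad | d | fa | fd.
Q: inherits non-unit rules of {Q} → fa | fd.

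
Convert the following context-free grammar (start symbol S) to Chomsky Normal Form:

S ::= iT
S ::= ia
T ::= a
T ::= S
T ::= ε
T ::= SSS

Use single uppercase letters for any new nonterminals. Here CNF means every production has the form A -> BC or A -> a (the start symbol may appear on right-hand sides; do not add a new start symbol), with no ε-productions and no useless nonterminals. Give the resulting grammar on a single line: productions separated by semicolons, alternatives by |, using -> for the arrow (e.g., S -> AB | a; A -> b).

Nullable: {T}; after ε-elimination: S -> i | iT | ia; T -> S | a | SSS.
After unit-elimination: S -> i | iT | ia; T -> a | i | iT | ia | SSS.
TERM: introduce B -> a, A -> i and substitute in every rule of length ≥2.
BIN: T -> SSS becomes T -> SC, C -> SS.

S -> i | AB | AT; A -> i; B -> a; C -> SS; T -> a | i | AB | AT | SC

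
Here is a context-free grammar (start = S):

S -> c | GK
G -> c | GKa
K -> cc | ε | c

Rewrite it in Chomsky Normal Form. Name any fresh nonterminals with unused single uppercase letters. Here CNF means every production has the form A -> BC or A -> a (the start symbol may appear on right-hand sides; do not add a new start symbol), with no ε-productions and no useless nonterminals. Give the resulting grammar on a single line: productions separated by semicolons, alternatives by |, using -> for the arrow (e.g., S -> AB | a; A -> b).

S -> c | GA | GD | GK; A -> a; B -> c; C -> KA; D -> KA; G -> c | GA | GC; K -> c | BB

Nullable: {K}; after ε-elimination: S -> G | c | GK; G -> c | Ga | GKa; K -> c | cc.
After unit-elimination: S -> c | GK | Ga | GKa; G -> c | Ga | GKa; K -> c | cc.
TERM: introduce A -> a, B -> c and substitute in every rule of length ≥2.
BIN: G -> GKA becomes G -> GC, C -> KA; S -> GKA becomes S -> GD, D -> KA.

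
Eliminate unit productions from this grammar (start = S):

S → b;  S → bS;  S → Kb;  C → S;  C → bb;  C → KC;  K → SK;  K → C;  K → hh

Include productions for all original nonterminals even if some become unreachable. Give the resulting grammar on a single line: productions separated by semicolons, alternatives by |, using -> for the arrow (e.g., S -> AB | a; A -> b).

Unit productions: C->S, K->C.
Unit pairs (A ⇒* B via units): (C,S), (K,C), (K,S).
S: inherits non-unit rules of {S} → Kb | b | bS.
C: inherits non-unit rules of {C, S} → KC | Kb | b | bS | bb.
K: inherits non-unit rules of {C, K, S} → KC | Kb | SK | b | bS | bb | hh.

S -> b | Kb | bS; C -> b | KC | Kb | bS | bb; K -> b | KC | Kb | SK | bS | bb | hh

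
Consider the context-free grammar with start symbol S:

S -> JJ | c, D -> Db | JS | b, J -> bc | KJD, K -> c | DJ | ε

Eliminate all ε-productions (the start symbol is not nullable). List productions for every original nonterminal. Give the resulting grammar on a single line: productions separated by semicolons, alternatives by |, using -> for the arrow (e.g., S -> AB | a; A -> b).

Nullable set: {K}.
J -> KJD: K nullable, giving JD | KJD.
Drop K -> ε.
Unchanged (no nullable symbols): S -> JJ; S -> c; D -> Db; D -> JS; D -> b; J -> bc; K -> DJ; K -> c.

S -> c | JJ; D -> b | Db | JS; J -> JD | bc | KJD; K -> c | DJ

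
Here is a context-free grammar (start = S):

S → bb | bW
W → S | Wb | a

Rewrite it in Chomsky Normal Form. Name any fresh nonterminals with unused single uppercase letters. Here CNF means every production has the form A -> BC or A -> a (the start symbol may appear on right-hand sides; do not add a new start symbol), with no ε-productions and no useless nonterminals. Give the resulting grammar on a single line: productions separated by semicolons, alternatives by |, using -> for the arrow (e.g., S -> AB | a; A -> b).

S -> AA | AW; A -> b; W -> a | AA | AW | WA

No ε-productions.
After unit-elimination: S -> bW | bb; W -> a | Wb | bW | bb.
TERM: introduce A -> b and substitute in every rule of length ≥2.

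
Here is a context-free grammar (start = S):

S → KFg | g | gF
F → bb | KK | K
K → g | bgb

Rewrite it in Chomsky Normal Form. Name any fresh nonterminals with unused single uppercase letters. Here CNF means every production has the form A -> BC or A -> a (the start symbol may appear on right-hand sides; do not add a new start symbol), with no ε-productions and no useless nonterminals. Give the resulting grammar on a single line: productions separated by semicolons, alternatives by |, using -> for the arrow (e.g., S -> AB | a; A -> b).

S -> g | BF | KE; A -> b; B -> g; C -> BA; D -> BA; E -> FB; F -> g | AA | AC | KK; K -> g | AD

No ε-productions.
After unit-elimination: S -> g | gF | KFg; F -> g | KK | bb | bgb; K -> g | bgb.
TERM: introduce A -> b, B -> g and substitute in every rule of length ≥2.
BIN: F -> ABA becomes F -> AC, C -> BA; K -> ABA becomes K -> AD, D -> BA; S -> KFB becomes S -> KE, E -> FB.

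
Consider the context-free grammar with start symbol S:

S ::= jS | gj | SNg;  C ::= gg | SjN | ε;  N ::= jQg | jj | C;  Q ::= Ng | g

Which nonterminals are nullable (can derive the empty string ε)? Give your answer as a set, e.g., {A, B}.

Directly nullable (have an ε-rule): {C}.
N is nullable via N -> C (every symbol on the right is already known nullable).
Not nullable: Q, S — each has a terminal in every rule's right-hand side or depends on a non-nullable symbol.

{C, N}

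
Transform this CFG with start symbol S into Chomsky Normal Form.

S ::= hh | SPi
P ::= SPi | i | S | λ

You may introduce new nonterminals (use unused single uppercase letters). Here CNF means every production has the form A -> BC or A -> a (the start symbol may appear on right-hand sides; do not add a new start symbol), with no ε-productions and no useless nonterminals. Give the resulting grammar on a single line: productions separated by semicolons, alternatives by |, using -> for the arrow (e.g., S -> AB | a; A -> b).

Nullable: {P}; after ε-elimination: S -> Si | hh | SPi; P -> S | i | Si | SPi.
After unit-elimination: S -> Si | hh | SPi; P -> i | Si | hh | SPi.
TERM: introduce B -> h, A -> i and substitute in every rule of length ≥2.
BIN: P -> SPA becomes P -> SC, C -> PA; S -> SPA becomes S -> SD, D -> PA.

S -> BB | SA | SD; A -> i; B -> h; C -> PA; D -> PA; P -> i | BB | SA | SC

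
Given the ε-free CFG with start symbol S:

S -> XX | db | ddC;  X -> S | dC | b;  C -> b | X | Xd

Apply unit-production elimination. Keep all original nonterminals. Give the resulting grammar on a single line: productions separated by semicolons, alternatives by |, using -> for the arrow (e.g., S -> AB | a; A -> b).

Unit productions: C->X, X->S.
Unit pairs (A ⇒* B via units): (C,S), (C,X), (X,S).
S: inherits non-unit rules of {S} → XX | db | ddC.
C: inherits non-unit rules of {C, S, X} → XX | Xd | b | dC | db | ddC.
X: inherits non-unit rules of {S, X} → XX | b | dC | db | ddC.

S -> XX | db | ddC; C -> b | XX | Xd | dC | db | ddC; X -> b | XX | dC | db | ddC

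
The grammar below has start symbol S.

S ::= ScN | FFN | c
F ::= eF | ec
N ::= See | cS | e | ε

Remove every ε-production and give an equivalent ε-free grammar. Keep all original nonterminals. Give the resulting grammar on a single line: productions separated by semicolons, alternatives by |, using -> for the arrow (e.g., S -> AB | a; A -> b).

S -> c | FF | Sc | FFN | ScN; F -> eF | ec; N -> e | cS | See

Nullable set: {N}.
S -> FFN: N nullable, giving FF | FFN.
S -> ScN: N nullable, giving Sc | ScN.
Drop N -> ε.
Unchanged (no nullable symbols): S -> c; F -> eF; F -> ec; N -> See; N -> cS; N -> e.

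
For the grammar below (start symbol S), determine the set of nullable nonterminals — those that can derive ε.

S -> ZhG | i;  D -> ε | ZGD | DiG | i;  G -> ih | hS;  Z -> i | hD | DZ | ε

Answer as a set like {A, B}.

{D, Z}

Directly nullable (have an ε-rule): {D, Z}.
Not nullable: G, S — each has a terminal in every rule's right-hand side or depends on a non-nullable symbol.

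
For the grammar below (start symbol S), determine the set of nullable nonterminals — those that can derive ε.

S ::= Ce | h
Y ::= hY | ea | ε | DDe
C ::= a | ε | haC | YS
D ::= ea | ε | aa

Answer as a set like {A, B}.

Directly nullable (have an ε-rule): {C, D, Y}.
Not nullable: S — each has a terminal in every rule's right-hand side or depends on a non-nullable symbol.

{C, D, Y}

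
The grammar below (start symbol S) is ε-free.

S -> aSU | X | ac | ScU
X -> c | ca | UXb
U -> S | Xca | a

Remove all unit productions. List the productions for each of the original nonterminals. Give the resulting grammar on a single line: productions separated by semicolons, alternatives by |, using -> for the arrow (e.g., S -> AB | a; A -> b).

S -> c | ac | ca | ScU | UXb | aSU; U -> a | c | ac | ca | ScU | UXb | Xca | aSU; X -> c | ca | UXb

Unit productions: S->X, U->S.
Unit pairs (A ⇒* B via units): (S,X), (U,S), (U,X).
S: inherits non-unit rules of {S, X} → ScU | UXb | aSU | ac | c | ca.
U: inherits non-unit rules of {S, U, X} → ScU | UXb | Xca | a | aSU | ac | c | ca.
X: inherits non-unit rules of {X} → UXb | c | ca.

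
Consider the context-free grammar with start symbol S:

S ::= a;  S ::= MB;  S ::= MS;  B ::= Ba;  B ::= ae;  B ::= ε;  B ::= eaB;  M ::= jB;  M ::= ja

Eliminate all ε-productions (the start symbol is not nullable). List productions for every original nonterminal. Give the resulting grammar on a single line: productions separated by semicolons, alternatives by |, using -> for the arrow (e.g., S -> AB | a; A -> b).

S -> M | a | MB | MS; B -> a | Ba | ae | ea | eaB; M -> j | jB | ja

Nullable set: {B}.
S -> MB: B nullable, giving M | MB.
Drop B -> ε.
B -> Ba: B nullable, giving Ba | a.
B -> eaB: B nullable, giving ea | eaB.
M -> jB: B nullable, giving j | jB.
Unchanged (no nullable symbols): S -> MS; S -> a; B -> ae; M -> ja.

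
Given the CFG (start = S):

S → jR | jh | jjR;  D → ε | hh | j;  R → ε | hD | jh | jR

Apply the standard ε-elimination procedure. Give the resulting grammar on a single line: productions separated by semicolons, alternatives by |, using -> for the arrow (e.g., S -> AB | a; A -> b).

Nullable set: {D, R}.
S -> jR: R nullable, giving j | jR.
S -> jjR: R nullable, giving jj | jjR.
Drop D -> ε.
Drop R -> ε.
R -> hD: D nullable, giving h | hD.
R -> jR: R nullable, giving j | jR.
Unchanged (no nullable symbols): S -> jh; D -> hh; D -> j; R -> jh.

S -> j | jR | jh | jj | jjR; D -> j | hh; R -> h | j | hD | jR | jh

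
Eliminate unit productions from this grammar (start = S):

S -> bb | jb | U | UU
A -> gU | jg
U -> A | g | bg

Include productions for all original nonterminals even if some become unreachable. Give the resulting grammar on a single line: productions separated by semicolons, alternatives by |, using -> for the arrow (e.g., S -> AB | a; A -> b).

Unit productions: S->U, U->A.
Unit pairs (A ⇒* B via units): (S,A), (S,U), (U,A).
S: inherits non-unit rules of {A, S, U} → UU | bb | bg | g | gU | jb | jg.
A: inherits non-unit rules of {A} → gU | jg.
U: inherits non-unit rules of {A, U} → bg | g | gU | jg.

S -> g | UU | bb | bg | gU | jb | jg; A -> gU | jg; U -> g | bg | gU | jg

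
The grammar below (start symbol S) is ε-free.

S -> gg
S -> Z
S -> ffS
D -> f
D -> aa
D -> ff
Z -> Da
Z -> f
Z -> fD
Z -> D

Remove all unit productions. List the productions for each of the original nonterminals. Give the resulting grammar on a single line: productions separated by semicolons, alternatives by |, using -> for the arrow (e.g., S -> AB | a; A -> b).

Unit productions: S->Z, Z->D.
Unit pairs (A ⇒* B via units): (S,D), (S,Z), (Z,D).
S: inherits non-unit rules of {D, S, Z} → Da | aa | f | fD | ff | ffS | gg.
D: inherits non-unit rules of {D} → aa | f | ff.
Z: inherits non-unit rules of {D, Z} → Da | aa | f | fD | ff.

S -> f | Da | aa | fD | ff | gg | ffS; D -> f | aa | ff; Z -> f | Da | aa | fD | ff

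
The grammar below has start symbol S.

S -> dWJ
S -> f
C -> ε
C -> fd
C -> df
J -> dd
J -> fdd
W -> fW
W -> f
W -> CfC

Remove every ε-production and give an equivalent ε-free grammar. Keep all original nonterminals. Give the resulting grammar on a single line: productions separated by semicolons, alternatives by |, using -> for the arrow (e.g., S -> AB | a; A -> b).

S -> f | dWJ; C -> df | fd; J -> dd | fdd; W -> f | Cf | fC | fW | CfC

Nullable set: {C}.
Drop C -> ε.
W -> CfC: C, C nullable, giving Cf | CfC | f | fC.
Unchanged (no nullable symbols): S -> dWJ; S -> f; C -> df; C -> fd; J -> dd; J -> fdd; W -> f; W -> fW.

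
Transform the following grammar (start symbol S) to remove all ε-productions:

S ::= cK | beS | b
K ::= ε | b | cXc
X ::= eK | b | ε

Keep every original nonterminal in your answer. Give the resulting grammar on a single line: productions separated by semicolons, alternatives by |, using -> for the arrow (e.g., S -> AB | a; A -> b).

Nullable set: {K, X}.
S -> cK: K nullable, giving c | cK.
Drop K -> ε.
K -> cXc: X nullable, giving cXc | cc.
Drop X -> ε.
X -> eK: K nullable, giving e | eK.
Unchanged (no nullable symbols): S -> b; S -> beS; K -> b; X -> b.

S -> b | c | cK | beS; K -> b | cc | cXc; X -> b | e | eK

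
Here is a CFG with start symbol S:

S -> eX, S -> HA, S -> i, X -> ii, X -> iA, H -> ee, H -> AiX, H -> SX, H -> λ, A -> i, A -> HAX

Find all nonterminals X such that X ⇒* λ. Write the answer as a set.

Directly nullable (have an ε-rule): {H}.
Not nullable: A, S, X — each has a terminal in every rule's right-hand side or depends on a non-nullable symbol.

{H}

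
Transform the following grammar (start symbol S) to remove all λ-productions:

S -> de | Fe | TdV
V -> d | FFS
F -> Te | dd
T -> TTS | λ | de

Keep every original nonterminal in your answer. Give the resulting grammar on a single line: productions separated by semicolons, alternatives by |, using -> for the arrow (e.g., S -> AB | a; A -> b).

S -> Fe | dV | de | TdV; F -> e | Te | dd; T -> S | TS | de | TTS; V -> d | FFS

Nullable set: {T}.
S -> TdV: T nullable, giving TdV | dV.
F -> Te: T nullable, giving Te | e.
Drop T -> λ.
T -> TTS: T, T nullable, giving S | TS | TTS.
Unchanged (no nullable symbols): S -> Fe; S -> de; F -> dd; T -> de; V -> FFS; V -> d.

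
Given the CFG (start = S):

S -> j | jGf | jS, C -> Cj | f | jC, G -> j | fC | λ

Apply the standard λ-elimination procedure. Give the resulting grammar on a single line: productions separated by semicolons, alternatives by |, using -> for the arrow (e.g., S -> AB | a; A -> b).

Nullable set: {G}.
S -> jGf: G nullable, giving jGf | jf.
Drop G -> λ.
Unchanged (no nullable symbols): S -> j; S -> jS; C -> Cj; C -> f; C -> jC; G -> fC; G -> j.

S -> j | jS | jf | jGf; C -> f | Cj | jC; G -> j | fC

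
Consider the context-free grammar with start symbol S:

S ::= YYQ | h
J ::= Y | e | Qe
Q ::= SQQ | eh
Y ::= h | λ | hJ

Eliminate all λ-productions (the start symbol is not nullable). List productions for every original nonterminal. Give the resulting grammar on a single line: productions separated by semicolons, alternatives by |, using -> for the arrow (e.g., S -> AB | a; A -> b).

Nullable set: {J, Y}.
S -> YYQ: Y, Y nullable, giving Q | YQ | YYQ.
J -> Y: Y nullable, giving Y.
Drop Y -> λ.
Y -> hJ: J nullable, giving h | hJ.
Unchanged (no nullable symbols): S -> h; J -> Qe; J -> e; Q -> SQQ; Q -> eh; Y -> h.

S -> Q | h | YQ | YYQ; J -> Y | e | Qe; Q -> eh | SQQ; Y -> h | hJ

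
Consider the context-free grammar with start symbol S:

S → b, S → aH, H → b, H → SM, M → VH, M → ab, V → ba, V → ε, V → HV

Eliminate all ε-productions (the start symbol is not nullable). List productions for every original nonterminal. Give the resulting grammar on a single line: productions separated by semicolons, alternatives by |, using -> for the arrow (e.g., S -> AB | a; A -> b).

S -> b | aH; H -> b | SM; M -> H | VH | ab; V -> H | HV | ba

Nullable set: {V}.
M -> VH: V nullable, giving H | VH.
Drop V -> ε.
V -> HV: V nullable, giving H | HV.
Unchanged (no nullable symbols): S -> aH; S -> b; H -> SM; H -> b; M -> ab; V -> ba.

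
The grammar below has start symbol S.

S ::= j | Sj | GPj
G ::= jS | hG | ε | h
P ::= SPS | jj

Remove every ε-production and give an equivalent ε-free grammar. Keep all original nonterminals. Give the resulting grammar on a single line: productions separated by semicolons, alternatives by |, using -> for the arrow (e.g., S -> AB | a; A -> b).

Nullable set: {G}.
S -> GPj: G nullable, giving GPj | Pj.
Drop G -> ε.
G -> hG: G nullable, giving h | hG.
Unchanged (no nullable symbols): S -> Sj; S -> j; G -> h; G -> jS; P -> SPS; P -> jj.

S -> j | Pj | Sj | GPj; G -> h | hG | jS; P -> jj | SPS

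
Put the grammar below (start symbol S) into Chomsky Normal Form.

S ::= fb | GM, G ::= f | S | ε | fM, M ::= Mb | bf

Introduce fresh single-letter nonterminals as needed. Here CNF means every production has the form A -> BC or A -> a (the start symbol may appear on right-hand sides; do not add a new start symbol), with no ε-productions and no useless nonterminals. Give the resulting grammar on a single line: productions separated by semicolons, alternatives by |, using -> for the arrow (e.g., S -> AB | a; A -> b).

S -> AB | BA | GM | MA; A -> b; B -> f; G -> f | AB | BA | BM | GM | MA; M -> AB | MA

Nullable: {G}; after ε-elimination: S -> M | GM | fb; G -> S | f | fM; M -> Mb | bf.
After unit-elimination: S -> GM | Mb | bf | fb; G -> f | GM | Mb | bf | fM | fb; M -> Mb | bf.
TERM: introduce A -> b, B -> f and substitute in every rule of length ≥2.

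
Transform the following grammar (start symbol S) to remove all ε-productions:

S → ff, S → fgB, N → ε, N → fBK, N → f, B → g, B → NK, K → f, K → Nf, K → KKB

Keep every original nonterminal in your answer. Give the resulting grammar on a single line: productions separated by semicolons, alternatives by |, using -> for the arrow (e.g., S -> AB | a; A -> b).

Nullable set: {N}.
B -> NK: N nullable, giving K | NK.
K -> Nf: N nullable, giving Nf | f.
Drop N -> ε.
Unchanged (no nullable symbols): S -> ff; S -> fgB; B -> g; K -> KKB; K -> f; N -> f; N -> fBK.

S -> ff | fgB; B -> K | g | NK; K -> f | Nf | KKB; N -> f | fBK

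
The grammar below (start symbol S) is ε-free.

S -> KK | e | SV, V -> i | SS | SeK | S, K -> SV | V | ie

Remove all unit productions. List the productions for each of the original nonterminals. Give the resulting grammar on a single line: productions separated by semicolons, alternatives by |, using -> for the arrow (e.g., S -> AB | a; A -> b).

Unit productions: K->V, V->S.
Unit pairs (A ⇒* B via units): (K,S), (K,V), (V,S).
S: inherits non-unit rules of {S} → KK | SV | e.
K: inherits non-unit rules of {K, S, V} → KK | SS | SV | SeK | e | i | ie.
V: inherits non-unit rules of {S, V} → KK | SS | SV | SeK | e | i.

S -> e | KK | SV; K -> e | i | KK | SS | SV | ie | SeK; V -> e | i | KK | SS | SV | SeK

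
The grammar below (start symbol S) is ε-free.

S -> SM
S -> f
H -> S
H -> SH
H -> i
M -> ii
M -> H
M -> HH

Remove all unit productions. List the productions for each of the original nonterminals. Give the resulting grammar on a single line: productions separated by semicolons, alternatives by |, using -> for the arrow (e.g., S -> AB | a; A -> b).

Unit productions: H->S, M->H.
Unit pairs (A ⇒* B via units): (H,S), (M,H), (M,S).
S: inherits non-unit rules of {S} → SM | f.
H: inherits non-unit rules of {H, S} → SH | SM | f | i.
M: inherits non-unit rules of {H, M, S} → HH | SH | SM | f | i | ii.

S -> f | SM; H -> f | i | SH | SM; M -> f | i | HH | SH | SM | ii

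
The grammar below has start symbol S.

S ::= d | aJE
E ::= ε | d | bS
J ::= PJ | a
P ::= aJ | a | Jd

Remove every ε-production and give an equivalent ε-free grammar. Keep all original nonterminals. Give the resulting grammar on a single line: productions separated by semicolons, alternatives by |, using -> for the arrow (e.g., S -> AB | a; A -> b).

Nullable set: {E}.
S -> aJE: E nullable, giving aJ | aJE.
Drop E -> ε.
Unchanged (no nullable symbols): S -> d; E -> bS; E -> d; J -> PJ; J -> a; P -> Jd; P -> a; P -> aJ.

S -> d | aJ | aJE; E -> d | bS; J -> a | PJ; P -> a | Jd | aJ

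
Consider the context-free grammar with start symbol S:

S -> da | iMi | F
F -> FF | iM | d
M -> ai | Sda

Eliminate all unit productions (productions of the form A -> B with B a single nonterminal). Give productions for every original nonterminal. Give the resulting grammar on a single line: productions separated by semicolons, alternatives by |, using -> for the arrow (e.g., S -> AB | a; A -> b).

Unit productions: S->F.
Unit pairs (A ⇒* B via units): (S,F).
S: inherits non-unit rules of {F, S} → FF | d | da | iM | iMi.
F: inherits non-unit rules of {F} → FF | d | iM.
M: inherits non-unit rules of {M} → Sda | ai.

S -> d | FF | da | iM | iMi; F -> d | FF | iM; M -> ai | Sda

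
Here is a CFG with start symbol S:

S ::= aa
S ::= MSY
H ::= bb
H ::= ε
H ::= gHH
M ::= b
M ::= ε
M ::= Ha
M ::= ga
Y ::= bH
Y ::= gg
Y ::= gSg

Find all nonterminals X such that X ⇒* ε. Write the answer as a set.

Directly nullable (have an ε-rule): {H, M}.
Not nullable: S, Y — each has a terminal in every rule's right-hand side or depends on a non-nullable symbol.

{H, M}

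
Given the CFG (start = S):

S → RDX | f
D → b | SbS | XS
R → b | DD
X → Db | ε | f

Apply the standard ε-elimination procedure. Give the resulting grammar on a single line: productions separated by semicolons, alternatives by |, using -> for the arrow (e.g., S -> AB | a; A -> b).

Nullable set: {X}.
S -> RDX: X nullable, giving RD | RDX.
D -> XS: X nullable, giving S | XS.
Drop X -> ε.
Unchanged (no nullable symbols): S -> f; D -> SbS; D -> b; R -> DD; R -> b; X -> Db; X -> f.

S -> f | RD | RDX; D -> S | b | XS | SbS; R -> b | DD; X -> f | Db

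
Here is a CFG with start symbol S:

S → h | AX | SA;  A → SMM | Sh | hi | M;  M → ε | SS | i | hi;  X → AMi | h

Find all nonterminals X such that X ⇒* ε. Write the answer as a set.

Directly nullable (have an ε-rule): {M}.
A is nullable via A -> M (every symbol on the right is already known nullable).
Not nullable: S, X — each has a terminal in every rule's right-hand side or depends on a non-nullable symbol.

{A, M}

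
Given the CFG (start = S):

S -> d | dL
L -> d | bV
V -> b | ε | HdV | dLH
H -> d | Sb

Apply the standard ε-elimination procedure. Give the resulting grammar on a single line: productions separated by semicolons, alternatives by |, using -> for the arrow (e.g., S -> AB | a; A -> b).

S -> d | dL; H -> d | Sb; L -> b | d | bV; V -> b | Hd | HdV | dLH

Nullable set: {V}.
L -> bV: V nullable, giving b | bV.
Drop V -> ε.
V -> HdV: V nullable, giving Hd | HdV.
Unchanged (no nullable symbols): S -> d; S -> dL; H -> Sb; H -> d; L -> d; V -> b; V -> dLH.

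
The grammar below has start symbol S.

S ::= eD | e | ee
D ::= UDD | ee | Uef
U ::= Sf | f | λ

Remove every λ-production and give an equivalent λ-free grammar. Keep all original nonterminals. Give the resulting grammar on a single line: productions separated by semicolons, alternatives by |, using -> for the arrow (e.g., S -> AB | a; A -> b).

S -> e | eD | ee; D -> DD | ee | ef | UDD | Uef; U -> f | Sf

Nullable set: {U}.
D -> UDD: U nullable, giving DD | UDD.
D -> Uef: U nullable, giving Uef | ef.
Drop U -> λ.
Unchanged (no nullable symbols): S -> e; S -> eD; S -> ee; D -> ee; U -> Sf; U -> f.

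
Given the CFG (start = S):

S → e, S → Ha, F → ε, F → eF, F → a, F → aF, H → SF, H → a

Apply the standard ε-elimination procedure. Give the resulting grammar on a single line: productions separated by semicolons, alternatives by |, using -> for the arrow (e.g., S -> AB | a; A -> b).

S -> e | Ha; F -> a | e | aF | eF; H -> S | a | SF

Nullable set: {F}.
Drop F -> ε.
F -> aF: F nullable, giving a | aF.
F -> eF: F nullable, giving e | eF.
H -> SF: F nullable, giving S | SF.
Unchanged (no nullable symbols): S -> Ha; S -> e; F -> a; H -> a.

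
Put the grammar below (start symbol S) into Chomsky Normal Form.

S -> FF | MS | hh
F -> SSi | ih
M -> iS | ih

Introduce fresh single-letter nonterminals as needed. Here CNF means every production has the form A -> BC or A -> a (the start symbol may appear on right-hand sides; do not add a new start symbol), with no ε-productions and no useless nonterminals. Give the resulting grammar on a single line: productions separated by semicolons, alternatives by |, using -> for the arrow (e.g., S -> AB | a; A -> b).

No ε-productions.
No unit productions to eliminate.
TERM: introduce B -> h, A -> i and substitute in every rule of length ≥2.
BIN: F -> SSA becomes F -> SC, C -> SA.

S -> BB | FF | MS; A -> i; B -> h; C -> SA; F -> AB | SC; M -> AB | AS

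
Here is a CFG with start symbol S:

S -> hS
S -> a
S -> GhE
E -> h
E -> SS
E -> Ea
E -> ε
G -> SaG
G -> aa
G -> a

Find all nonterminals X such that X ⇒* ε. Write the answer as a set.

{E}

Directly nullable (have an ε-rule): {E}.
Not nullable: G, S — each has a terminal in every rule's right-hand side or depends on a non-nullable symbol.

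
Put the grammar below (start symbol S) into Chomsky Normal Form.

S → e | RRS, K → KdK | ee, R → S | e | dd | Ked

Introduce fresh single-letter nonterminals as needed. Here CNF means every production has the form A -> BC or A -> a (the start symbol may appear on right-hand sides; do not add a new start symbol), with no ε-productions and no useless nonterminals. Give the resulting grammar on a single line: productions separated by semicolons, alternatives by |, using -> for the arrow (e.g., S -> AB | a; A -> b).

S -> e | RF; A -> d; B -> e; C -> AK; D -> BA; E -> RS; F -> RS; K -> BB | KC; R -> e | AA | KD | RE

No ε-productions.
After unit-elimination: S -> e | RRS; K -> ee | KdK; R -> e | dd | Ked | RRS.
TERM: introduce A -> d, B -> e and substitute in every rule of length ≥2.
BIN: K -> KAK becomes K -> KC, C -> AK; R -> KBA becomes R -> KD, D -> BA; R -> RRS becomes R -> RE, E -> RS; S -> RRS becomes S -> RF, F -> RS.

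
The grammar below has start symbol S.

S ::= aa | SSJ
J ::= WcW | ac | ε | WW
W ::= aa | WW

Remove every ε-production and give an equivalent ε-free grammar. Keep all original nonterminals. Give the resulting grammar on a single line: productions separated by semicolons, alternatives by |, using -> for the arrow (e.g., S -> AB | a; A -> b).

S -> SS | aa | SSJ; J -> WW | ac | WcW; W -> WW | aa

Nullable set: {J}.
S -> SSJ: J nullable, giving SS | SSJ.
Drop J -> ε.
Unchanged (no nullable symbols): S -> aa; J -> WW; J -> WcW; J -> ac; W -> WW; W -> aa.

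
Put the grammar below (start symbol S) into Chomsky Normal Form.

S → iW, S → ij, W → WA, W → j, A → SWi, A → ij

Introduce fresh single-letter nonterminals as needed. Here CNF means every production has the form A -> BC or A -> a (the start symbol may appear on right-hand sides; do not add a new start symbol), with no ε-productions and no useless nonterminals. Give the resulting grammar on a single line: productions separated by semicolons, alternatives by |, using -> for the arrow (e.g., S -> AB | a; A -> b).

No ε-productions.
No unit productions to eliminate.
TERM: introduce B -> i, C -> j and substitute in every rule of length ≥2.
BIN: A -> SWB becomes A -> SD, D -> WB.

S -> BC | BW; A -> BC | SD; B -> i; C -> j; D -> WB; W -> j | WA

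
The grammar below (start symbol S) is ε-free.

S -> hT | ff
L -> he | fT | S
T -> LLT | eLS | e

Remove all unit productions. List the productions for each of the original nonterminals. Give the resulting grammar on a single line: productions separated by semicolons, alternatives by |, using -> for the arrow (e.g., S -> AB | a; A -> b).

S -> ff | hT; L -> fT | ff | hT | he; T -> e | LLT | eLS

Unit productions: L->S.
Unit pairs (A ⇒* B via units): (L,S).
S: inherits non-unit rules of {S} → ff | hT.
L: inherits non-unit rules of {L, S} → fT | ff | hT | he.
T: inherits non-unit rules of {T} → LLT | e | eLS.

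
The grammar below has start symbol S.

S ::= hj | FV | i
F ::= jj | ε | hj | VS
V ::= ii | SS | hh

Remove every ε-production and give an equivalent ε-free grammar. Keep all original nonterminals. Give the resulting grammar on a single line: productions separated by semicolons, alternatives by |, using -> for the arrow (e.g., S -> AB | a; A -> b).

Nullable set: {F}.
S -> FV: F nullable, giving FV | V.
Drop F -> ε.
Unchanged (no nullable symbols): S -> hj; S -> i; F -> VS; F -> hj; F -> jj; V -> SS; V -> hh; V -> ii.

S -> V | i | FV | hj; F -> VS | hj | jj; V -> SS | hh | ii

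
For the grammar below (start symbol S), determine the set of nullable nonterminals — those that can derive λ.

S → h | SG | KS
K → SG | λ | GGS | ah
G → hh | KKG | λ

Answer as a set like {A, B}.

{G, K}

Directly nullable (have an ε-rule): {G, K}.
Not nullable: S — each has a terminal in every rule's right-hand side or depends on a non-nullable symbol.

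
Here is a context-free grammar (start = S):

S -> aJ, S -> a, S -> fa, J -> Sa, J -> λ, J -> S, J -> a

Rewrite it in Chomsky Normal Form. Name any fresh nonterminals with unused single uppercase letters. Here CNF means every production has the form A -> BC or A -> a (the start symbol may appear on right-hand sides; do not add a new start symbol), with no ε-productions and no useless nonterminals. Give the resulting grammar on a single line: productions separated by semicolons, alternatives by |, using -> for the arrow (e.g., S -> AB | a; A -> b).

S -> a | AJ | BA; A -> a; B -> f; J -> a | AJ | BA | SA

Nullable: {J}; after ε-elimination: S -> a | aJ | fa; J -> S | a | Sa.
After unit-elimination: S -> a | aJ | fa; J -> a | Sa | aJ | fa.
TERM: introduce A -> a, B -> f and substitute in every rule of length ≥2.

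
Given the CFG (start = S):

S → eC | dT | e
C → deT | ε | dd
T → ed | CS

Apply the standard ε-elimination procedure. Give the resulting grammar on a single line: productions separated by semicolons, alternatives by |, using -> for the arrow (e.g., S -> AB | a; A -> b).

Nullable set: {C}.
S -> eC: C nullable, giving e | eC.
Drop C -> ε.
T -> CS: C nullable, giving CS | S.
Unchanged (no nullable symbols): S -> dT; S -> e; C -> dd; C -> deT; T -> ed.

S -> e | dT | eC; C -> dd | deT; T -> S | CS | ed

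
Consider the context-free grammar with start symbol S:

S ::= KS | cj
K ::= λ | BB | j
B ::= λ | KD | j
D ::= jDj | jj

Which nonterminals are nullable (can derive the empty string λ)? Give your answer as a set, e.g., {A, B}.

Directly nullable (have an ε-rule): {B, K}.
Not nullable: D, S — each has a terminal in every rule's right-hand side or depends on a non-nullable symbol.

{B, K}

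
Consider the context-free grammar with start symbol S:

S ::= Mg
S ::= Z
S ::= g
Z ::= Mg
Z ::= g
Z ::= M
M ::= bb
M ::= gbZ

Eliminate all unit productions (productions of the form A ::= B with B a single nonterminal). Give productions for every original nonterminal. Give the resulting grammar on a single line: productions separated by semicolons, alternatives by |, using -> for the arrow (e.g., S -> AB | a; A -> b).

Unit productions: S->Z, Z->M.
Unit pairs (A ⇒* B via units): (S,M), (S,Z), (Z,M).
S: inherits non-unit rules of {M, S, Z} → Mg | bb | g | gbZ.
M: inherits non-unit rules of {M} → bb | gbZ.
Z: inherits non-unit rules of {M, Z} → Mg | bb | g | gbZ.

S -> g | Mg | bb | gbZ; M -> bb | gbZ; Z -> g | Mg | bb | gbZ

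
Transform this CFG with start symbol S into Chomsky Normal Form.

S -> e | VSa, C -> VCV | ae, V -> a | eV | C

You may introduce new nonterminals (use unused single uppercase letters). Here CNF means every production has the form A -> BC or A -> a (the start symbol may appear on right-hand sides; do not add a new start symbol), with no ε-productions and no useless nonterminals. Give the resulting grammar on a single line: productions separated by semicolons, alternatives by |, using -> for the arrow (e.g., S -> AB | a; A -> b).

No ε-productions.
After unit-elimination: S -> e | VSa; C -> ae | VCV; V -> a | ae | eV | VCV.
TERM: introduce A -> a, B -> e and substitute in every rule of length ≥2.
BIN: C -> VCV becomes C -> VD, D -> CV; S -> VSA becomes S -> VE, E -> SA; V -> VCV becomes V -> VF, F -> CV.

S -> e | VE; A -> a; B -> e; C -> AB | VD; D -> CV; E -> SA; F -> CV; V -> a | AB | BV | VF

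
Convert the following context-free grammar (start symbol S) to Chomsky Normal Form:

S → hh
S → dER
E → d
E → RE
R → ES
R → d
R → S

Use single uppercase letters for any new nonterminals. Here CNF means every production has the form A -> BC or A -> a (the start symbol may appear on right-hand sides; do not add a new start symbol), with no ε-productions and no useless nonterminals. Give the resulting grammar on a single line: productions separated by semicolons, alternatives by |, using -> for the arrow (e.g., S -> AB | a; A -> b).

No ε-productions.
After unit-elimination: S -> hh | dER; E -> d | RE; R -> d | ES | hh | dER.
TERM: introduce A -> d, B -> h and substitute in every rule of length ≥2.
BIN: R -> AER becomes R -> AC, C -> ER; S -> AER becomes S -> AD, D -> ER.

S -> AD | BB; A -> d; B -> h; C -> ER; D -> ER; E -> d | RE; R -> d | AC | BB | ES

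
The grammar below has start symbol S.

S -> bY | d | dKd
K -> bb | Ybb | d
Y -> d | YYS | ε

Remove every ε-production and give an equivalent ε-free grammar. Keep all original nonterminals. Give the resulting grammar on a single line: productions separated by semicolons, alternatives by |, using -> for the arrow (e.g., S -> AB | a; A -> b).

Nullable set: {Y}.
S -> bY: Y nullable, giving b | bY.
K -> Ybb: Y nullable, giving Ybb | bb.
Drop Y -> ε.
Y -> YYS: Y, Y nullable, giving S | YS | YYS.
Unchanged (no nullable symbols): S -> d; S -> dKd; K -> bb; K -> d; Y -> d.

S -> b | d | bY | dKd; K -> d | bb | Ybb; Y -> S | d | YS | YYS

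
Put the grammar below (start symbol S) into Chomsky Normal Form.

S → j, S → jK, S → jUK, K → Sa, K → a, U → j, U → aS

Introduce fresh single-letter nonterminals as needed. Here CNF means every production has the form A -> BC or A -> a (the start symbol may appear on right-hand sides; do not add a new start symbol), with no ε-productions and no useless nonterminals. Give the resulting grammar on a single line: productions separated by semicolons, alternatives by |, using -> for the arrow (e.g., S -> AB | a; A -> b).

No ε-productions.
No unit productions to eliminate.
TERM: introduce A -> a, B -> j and substitute in every rule of length ≥2.
BIN: S -> BUK becomes S -> BC, C -> UK.

S -> j | BC | BK; A -> a; B -> j; C -> UK; K -> a | SA; U -> j | AS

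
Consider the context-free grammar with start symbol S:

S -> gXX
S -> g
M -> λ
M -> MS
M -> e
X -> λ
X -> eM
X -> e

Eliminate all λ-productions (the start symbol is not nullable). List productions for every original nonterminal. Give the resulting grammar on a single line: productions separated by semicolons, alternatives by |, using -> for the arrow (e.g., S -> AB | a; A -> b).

S -> g | gX | gXX; M -> S | e | MS; X -> e | eM

Nullable set: {M, X}.
S -> gXX: X, X nullable, giving g | gX | gXX.
Drop M -> λ.
M -> MS: M nullable, giving MS | S.
Drop X -> λ.
X -> eM: M nullable, giving e | eM.
Unchanged (no nullable symbols): S -> g; M -> e; X -> e.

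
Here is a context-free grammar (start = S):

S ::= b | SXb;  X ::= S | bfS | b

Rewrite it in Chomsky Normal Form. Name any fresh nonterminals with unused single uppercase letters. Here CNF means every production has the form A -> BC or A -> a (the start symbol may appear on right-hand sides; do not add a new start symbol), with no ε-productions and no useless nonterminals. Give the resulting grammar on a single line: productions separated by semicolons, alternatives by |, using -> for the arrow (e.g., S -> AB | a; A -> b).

No ε-productions.
After unit-elimination: S -> b | SXb; X -> b | SXb | bfS.
TERM: introduce A -> b, B -> f and substitute in every rule of length ≥2.
BIN: S -> SXA becomes S -> SC, C -> XA; X -> ABS becomes X -> AD, D -> BS; X -> SXA becomes X -> SE, E -> XA.

S -> b | SC; A -> b; B -> f; C -> XA; D -> BS; E -> XA; X -> b | AD | SE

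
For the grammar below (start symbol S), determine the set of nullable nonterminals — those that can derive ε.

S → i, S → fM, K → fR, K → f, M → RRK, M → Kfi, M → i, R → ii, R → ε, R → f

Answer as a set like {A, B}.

{R}

Directly nullable (have an ε-rule): {R}.
Not nullable: K, M, S — each has a terminal in every rule's right-hand side or depends on a non-nullable symbol.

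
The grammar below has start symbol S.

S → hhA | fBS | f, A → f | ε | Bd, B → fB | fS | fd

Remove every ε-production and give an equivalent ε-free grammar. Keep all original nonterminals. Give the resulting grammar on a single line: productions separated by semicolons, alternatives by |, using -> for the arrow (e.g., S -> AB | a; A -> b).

Nullable set: {A}.
S -> hhA: A nullable, giving hh | hhA.
Drop A -> ε.
Unchanged (no nullable symbols): S -> f; S -> fBS; A -> Bd; A -> f; B -> fB; B -> fS; B -> fd.

S -> f | hh | fBS | hhA; A -> f | Bd; B -> fB | fS | fd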